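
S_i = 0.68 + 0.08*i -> [0.68, 0.76, 0.84, 0.92, 1.0]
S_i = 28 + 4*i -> [28, 32, 36, 40, 44]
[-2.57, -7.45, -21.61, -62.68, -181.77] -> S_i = -2.57*2.90^i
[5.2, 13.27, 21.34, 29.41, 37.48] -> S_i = 5.20 + 8.07*i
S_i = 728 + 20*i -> [728, 748, 768, 788, 808]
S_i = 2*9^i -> [2, 18, 162, 1458, 13122]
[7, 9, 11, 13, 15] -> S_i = 7 + 2*i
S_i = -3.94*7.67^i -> [-3.94, -30.22, -231.79, -1777.8, -13635.71]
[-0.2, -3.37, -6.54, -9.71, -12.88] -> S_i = -0.20 + -3.17*i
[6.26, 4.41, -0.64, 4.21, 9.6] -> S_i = Random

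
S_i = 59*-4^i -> [59, -236, 944, -3776, 15104]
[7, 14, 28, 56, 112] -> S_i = 7*2^i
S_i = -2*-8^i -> [-2, 16, -128, 1024, -8192]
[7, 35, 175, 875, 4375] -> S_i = 7*5^i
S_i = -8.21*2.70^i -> [-8.21, -22.17, -59.85, -161.6, -436.31]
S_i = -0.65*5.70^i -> [-0.65, -3.7, -21.12, -120.38, -686.14]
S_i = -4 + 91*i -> [-4, 87, 178, 269, 360]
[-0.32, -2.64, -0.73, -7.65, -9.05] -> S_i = Random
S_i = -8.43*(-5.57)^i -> [-8.43, 46.96, -261.54, 1456.78, -8114.25]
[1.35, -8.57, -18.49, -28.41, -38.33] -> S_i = 1.35 + -9.92*i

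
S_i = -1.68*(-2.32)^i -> [-1.68, 3.9, -9.04, 20.98, -48.67]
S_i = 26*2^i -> [26, 52, 104, 208, 416]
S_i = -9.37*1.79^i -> [-9.37, -16.77, -30.02, -53.74, -96.19]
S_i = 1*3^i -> [1, 3, 9, 27, 81]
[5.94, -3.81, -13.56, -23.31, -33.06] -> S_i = 5.94 + -9.75*i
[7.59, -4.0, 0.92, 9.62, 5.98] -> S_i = Random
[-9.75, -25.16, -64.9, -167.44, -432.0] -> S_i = -9.75*2.58^i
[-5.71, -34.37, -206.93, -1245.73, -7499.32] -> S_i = -5.71*6.02^i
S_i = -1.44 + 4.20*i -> [-1.44, 2.76, 6.96, 11.16, 15.36]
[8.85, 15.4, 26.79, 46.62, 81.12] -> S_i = 8.85*1.74^i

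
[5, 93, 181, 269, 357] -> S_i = 5 + 88*i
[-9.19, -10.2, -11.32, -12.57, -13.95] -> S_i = -9.19*1.11^i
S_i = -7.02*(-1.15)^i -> [-7.02, 8.07, -9.28, 10.68, -12.28]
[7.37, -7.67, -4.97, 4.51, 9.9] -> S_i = Random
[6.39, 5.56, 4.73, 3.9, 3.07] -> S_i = 6.39 + -0.83*i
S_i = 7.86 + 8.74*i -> [7.86, 16.6, 25.34, 34.08, 42.82]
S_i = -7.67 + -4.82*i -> [-7.67, -12.49, -17.31, -22.13, -26.95]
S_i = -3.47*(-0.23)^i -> [-3.47, 0.8, -0.18, 0.04, -0.01]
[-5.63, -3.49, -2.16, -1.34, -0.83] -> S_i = -5.63*0.62^i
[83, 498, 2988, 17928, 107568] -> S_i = 83*6^i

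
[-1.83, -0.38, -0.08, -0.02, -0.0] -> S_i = -1.83*0.21^i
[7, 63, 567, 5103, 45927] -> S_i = 7*9^i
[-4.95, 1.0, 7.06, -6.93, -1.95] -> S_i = Random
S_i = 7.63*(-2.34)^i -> [7.63, -17.85, 41.78, -97.76, 228.76]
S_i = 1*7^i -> [1, 7, 49, 343, 2401]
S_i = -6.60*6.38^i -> [-6.6, -42.11, -268.65, -1713.98, -10935.2]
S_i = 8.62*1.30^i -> [8.62, 11.21, 14.57, 18.94, 24.62]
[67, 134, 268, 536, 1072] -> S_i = 67*2^i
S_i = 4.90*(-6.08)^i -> [4.9, -29.79, 181.14, -1101.3, 6695.92]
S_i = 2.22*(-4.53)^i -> [2.22, -10.06, 45.56, -206.37, 934.86]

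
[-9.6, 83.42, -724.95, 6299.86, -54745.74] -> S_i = -9.60*(-8.69)^i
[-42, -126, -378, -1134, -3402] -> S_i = -42*3^i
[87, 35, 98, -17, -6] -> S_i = Random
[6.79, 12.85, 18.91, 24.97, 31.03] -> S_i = 6.79 + 6.06*i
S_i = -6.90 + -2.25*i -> [-6.9, -9.15, -11.4, -13.65, -15.9]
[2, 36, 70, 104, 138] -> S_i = 2 + 34*i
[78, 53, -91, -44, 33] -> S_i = Random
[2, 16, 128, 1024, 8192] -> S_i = 2*8^i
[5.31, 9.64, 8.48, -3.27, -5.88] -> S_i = Random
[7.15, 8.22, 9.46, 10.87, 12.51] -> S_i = 7.15*1.15^i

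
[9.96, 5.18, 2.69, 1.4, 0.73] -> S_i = 9.96*0.52^i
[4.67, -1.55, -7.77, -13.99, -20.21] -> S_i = 4.67 + -6.22*i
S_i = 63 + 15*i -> [63, 78, 93, 108, 123]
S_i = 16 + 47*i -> [16, 63, 110, 157, 204]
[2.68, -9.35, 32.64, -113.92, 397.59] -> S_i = 2.68*(-3.49)^i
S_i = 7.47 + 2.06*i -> [7.47, 9.53, 11.59, 13.65, 15.71]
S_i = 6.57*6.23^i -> [6.57, 40.93, 255.0, 1588.65, 9897.32]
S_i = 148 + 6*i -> [148, 154, 160, 166, 172]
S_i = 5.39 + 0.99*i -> [5.39, 6.38, 7.37, 8.36, 9.35]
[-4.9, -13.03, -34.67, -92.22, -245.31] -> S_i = -4.90*2.66^i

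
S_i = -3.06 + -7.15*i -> [-3.06, -10.21, -17.36, -24.51, -31.66]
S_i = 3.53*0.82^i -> [3.53, 2.89, 2.37, 1.95, 1.6]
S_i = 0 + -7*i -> [0, -7, -14, -21, -28]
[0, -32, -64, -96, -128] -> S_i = 0 + -32*i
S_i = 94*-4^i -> [94, -376, 1504, -6016, 24064]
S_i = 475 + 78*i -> [475, 553, 631, 709, 787]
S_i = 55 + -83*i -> [55, -28, -111, -194, -277]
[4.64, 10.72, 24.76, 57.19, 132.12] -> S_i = 4.64*2.31^i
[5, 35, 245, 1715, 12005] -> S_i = 5*7^i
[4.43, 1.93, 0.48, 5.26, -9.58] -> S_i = Random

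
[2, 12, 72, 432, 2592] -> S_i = 2*6^i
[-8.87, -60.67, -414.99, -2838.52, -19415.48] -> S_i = -8.87*6.84^i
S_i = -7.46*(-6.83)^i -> [-7.46, 50.95, -348.0, 2376.85, -16233.85]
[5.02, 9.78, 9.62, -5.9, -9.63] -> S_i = Random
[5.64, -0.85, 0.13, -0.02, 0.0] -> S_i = 5.64*(-0.15)^i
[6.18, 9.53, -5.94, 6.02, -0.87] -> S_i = Random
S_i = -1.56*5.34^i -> [-1.56, -8.33, -44.48, -237.55, -1268.5]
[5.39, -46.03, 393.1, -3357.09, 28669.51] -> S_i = 5.39*(-8.54)^i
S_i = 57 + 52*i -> [57, 109, 161, 213, 265]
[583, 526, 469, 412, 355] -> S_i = 583 + -57*i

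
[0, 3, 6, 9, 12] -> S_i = 0 + 3*i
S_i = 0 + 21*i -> [0, 21, 42, 63, 84]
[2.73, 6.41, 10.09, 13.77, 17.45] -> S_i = 2.73 + 3.68*i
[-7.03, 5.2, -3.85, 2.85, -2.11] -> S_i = -7.03*(-0.74)^i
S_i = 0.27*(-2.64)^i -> [0.27, -0.71, 1.88, -4.97, 13.12]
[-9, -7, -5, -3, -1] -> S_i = -9 + 2*i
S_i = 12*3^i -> [12, 36, 108, 324, 972]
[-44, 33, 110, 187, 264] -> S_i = -44 + 77*i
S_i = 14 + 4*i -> [14, 18, 22, 26, 30]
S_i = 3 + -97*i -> [3, -94, -191, -288, -385]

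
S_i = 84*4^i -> [84, 336, 1344, 5376, 21504]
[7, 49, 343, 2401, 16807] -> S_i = 7*7^i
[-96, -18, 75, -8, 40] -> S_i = Random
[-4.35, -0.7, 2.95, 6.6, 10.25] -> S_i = -4.35 + 3.65*i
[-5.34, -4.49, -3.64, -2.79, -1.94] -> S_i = -5.34 + 0.85*i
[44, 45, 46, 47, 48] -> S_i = 44 + 1*i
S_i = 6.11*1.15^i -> [6.11, 7.03, 8.08, 9.29, 10.69]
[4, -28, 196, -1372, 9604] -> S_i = 4*-7^i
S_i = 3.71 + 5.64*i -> [3.71, 9.35, 14.99, 20.63, 26.27]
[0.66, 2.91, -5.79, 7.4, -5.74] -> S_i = Random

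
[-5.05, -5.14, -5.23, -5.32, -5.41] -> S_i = -5.05 + -0.09*i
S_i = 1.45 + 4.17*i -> [1.45, 5.62, 9.79, 13.96, 18.13]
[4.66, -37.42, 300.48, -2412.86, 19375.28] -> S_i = 4.66*(-8.03)^i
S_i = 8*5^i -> [8, 40, 200, 1000, 5000]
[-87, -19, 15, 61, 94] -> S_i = Random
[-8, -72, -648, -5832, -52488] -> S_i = -8*9^i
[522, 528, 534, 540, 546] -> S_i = 522 + 6*i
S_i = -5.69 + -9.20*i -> [-5.69, -14.89, -24.09, -33.29, -42.49]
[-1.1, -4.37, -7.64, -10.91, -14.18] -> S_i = -1.10 + -3.27*i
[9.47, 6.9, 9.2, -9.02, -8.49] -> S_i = Random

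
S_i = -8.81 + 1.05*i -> [-8.81, -7.76, -6.71, -5.66, -4.61]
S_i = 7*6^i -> [7, 42, 252, 1512, 9072]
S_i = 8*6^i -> [8, 48, 288, 1728, 10368]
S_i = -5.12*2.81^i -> [-5.12, -14.39, -40.43, -113.6, -319.22]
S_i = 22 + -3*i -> [22, 19, 16, 13, 10]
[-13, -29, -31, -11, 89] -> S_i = Random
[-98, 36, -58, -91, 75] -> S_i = Random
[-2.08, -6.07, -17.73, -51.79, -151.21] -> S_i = -2.08*2.92^i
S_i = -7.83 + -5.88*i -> [-7.83, -13.71, -19.59, -25.47, -31.35]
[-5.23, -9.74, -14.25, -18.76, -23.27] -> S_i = -5.23 + -4.51*i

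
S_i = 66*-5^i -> [66, -330, 1650, -8250, 41250]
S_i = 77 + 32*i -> [77, 109, 141, 173, 205]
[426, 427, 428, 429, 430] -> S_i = 426 + 1*i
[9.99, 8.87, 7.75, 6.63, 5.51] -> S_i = 9.99 + -1.12*i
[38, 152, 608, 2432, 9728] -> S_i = 38*4^i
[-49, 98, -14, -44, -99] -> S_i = Random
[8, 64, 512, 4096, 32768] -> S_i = 8*8^i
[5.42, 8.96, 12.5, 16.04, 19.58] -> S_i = 5.42 + 3.54*i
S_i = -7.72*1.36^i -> [-7.72, -10.5, -14.28, -19.42, -26.41]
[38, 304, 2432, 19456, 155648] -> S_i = 38*8^i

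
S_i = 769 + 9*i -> [769, 778, 787, 796, 805]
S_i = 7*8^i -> [7, 56, 448, 3584, 28672]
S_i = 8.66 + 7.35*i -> [8.66, 16.01, 23.36, 30.71, 38.06]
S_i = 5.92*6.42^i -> [5.92, 38.01, 244.0, 1566.49, 10056.85]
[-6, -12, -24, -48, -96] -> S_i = -6*2^i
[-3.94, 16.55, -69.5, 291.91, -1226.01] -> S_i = -3.94*(-4.20)^i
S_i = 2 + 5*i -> [2, 7, 12, 17, 22]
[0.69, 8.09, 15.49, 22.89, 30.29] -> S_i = 0.69 + 7.40*i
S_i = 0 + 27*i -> [0, 27, 54, 81, 108]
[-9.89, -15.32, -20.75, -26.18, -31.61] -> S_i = -9.89 + -5.43*i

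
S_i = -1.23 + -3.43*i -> [-1.23, -4.66, -8.09, -11.52, -14.95]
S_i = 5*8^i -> [5, 40, 320, 2560, 20480]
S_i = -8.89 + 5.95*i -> [-8.89, -2.94, 3.01, 8.96, 14.91]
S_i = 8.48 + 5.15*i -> [8.48, 13.63, 18.78, 23.93, 29.08]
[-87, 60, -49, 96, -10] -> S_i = Random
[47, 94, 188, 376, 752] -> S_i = 47*2^i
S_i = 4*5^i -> [4, 20, 100, 500, 2500]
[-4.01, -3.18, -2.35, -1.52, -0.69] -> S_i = -4.01 + 0.83*i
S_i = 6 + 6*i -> [6, 12, 18, 24, 30]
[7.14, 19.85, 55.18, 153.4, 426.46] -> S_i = 7.14*2.78^i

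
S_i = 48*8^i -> [48, 384, 3072, 24576, 196608]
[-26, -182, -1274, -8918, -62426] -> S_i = -26*7^i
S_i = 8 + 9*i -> [8, 17, 26, 35, 44]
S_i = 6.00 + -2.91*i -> [6.0, 3.09, 0.18, -2.73, -5.64]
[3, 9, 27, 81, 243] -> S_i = 3*3^i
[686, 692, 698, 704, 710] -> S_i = 686 + 6*i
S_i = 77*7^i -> [77, 539, 3773, 26411, 184877]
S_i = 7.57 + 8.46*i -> [7.57, 16.03, 24.49, 32.95, 41.41]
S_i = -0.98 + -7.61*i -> [-0.98, -8.59, -16.2, -23.81, -31.42]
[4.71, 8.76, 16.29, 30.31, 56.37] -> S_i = 4.71*1.86^i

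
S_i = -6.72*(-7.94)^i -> [-6.72, 53.36, -423.65, 3363.8, -26708.61]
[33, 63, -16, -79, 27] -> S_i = Random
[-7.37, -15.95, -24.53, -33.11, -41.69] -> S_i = -7.37 + -8.58*i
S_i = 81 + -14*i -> [81, 67, 53, 39, 25]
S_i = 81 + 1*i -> [81, 82, 83, 84, 85]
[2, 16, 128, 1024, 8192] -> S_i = 2*8^i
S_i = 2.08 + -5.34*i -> [2.08, -3.26, -8.6, -13.94, -19.28]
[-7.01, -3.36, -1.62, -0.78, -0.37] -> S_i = -7.01*0.48^i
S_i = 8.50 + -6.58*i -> [8.5, 1.92, -4.66, -11.24, -17.82]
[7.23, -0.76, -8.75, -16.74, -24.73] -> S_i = 7.23 + -7.99*i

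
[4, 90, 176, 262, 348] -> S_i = 4 + 86*i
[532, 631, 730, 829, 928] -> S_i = 532 + 99*i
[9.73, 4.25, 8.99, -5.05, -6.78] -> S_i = Random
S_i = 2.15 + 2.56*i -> [2.15, 4.71, 7.27, 9.83, 12.39]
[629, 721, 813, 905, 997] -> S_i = 629 + 92*i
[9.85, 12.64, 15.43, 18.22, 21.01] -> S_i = 9.85 + 2.79*i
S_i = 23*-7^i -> [23, -161, 1127, -7889, 55223]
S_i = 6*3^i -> [6, 18, 54, 162, 486]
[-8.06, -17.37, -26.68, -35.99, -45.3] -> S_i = -8.06 + -9.31*i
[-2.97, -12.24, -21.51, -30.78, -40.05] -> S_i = -2.97 + -9.27*i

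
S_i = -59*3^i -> [-59, -177, -531, -1593, -4779]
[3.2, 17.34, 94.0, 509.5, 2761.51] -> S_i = 3.20*5.42^i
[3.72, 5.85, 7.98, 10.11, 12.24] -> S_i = 3.72 + 2.13*i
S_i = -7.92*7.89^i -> [-7.92, -62.49, -493.04, -3890.06, -30692.57]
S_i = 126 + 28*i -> [126, 154, 182, 210, 238]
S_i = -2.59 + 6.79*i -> [-2.59, 4.2, 10.99, 17.78, 24.57]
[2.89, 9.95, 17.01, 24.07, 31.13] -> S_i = 2.89 + 7.06*i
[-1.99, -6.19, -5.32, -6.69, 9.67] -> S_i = Random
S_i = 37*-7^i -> [37, -259, 1813, -12691, 88837]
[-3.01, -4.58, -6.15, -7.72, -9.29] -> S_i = -3.01 + -1.57*i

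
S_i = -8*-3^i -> [-8, 24, -72, 216, -648]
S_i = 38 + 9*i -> [38, 47, 56, 65, 74]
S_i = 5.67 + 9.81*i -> [5.67, 15.48, 25.29, 35.1, 44.91]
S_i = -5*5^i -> [-5, -25, -125, -625, -3125]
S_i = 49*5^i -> [49, 245, 1225, 6125, 30625]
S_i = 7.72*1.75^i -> [7.72, 13.51, 23.64, 41.37, 72.41]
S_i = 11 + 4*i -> [11, 15, 19, 23, 27]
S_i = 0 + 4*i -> [0, 4, 8, 12, 16]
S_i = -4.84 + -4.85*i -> [-4.84, -9.69, -14.54, -19.39, -24.24]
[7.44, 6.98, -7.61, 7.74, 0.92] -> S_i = Random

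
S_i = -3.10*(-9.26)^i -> [-3.1, 28.71, -265.82, 2461.47, -22793.22]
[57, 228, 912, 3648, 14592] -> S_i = 57*4^i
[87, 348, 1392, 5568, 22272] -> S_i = 87*4^i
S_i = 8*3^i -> [8, 24, 72, 216, 648]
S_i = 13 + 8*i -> [13, 21, 29, 37, 45]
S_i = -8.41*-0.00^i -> [-8.41, 0.0, -0.0, 0.0, -0.0]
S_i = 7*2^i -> [7, 14, 28, 56, 112]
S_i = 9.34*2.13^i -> [9.34, 19.89, 42.37, 90.26, 192.25]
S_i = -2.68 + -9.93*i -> [-2.68, -12.61, -22.54, -32.47, -42.4]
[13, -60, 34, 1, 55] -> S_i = Random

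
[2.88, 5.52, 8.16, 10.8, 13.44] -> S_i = 2.88 + 2.64*i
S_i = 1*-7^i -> [1, -7, 49, -343, 2401]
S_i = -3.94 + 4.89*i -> [-3.94, 0.95, 5.84, 10.73, 15.62]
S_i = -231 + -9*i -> [-231, -240, -249, -258, -267]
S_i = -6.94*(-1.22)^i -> [-6.94, 8.47, -10.33, 12.6, -15.37]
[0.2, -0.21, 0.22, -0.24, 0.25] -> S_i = 0.20*(-1.06)^i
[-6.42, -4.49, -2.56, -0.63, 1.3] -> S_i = -6.42 + 1.93*i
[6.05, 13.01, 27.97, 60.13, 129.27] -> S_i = 6.05*2.15^i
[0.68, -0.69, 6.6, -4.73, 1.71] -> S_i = Random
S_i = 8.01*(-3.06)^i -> [8.01, -24.51, 75.0, -229.51, 702.29]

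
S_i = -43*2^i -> [-43, -86, -172, -344, -688]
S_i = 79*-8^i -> [79, -632, 5056, -40448, 323584]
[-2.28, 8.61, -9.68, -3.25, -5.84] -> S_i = Random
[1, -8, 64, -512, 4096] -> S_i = 1*-8^i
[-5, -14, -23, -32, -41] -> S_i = -5 + -9*i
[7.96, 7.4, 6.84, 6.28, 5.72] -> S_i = 7.96 + -0.56*i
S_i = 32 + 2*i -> [32, 34, 36, 38, 40]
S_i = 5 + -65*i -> [5, -60, -125, -190, -255]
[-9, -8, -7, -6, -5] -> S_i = -9 + 1*i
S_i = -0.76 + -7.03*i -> [-0.76, -7.79, -14.82, -21.85, -28.88]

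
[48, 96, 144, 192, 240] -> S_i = 48 + 48*i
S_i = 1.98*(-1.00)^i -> [1.98, -1.98, 1.98, -1.98, 1.98]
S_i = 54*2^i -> [54, 108, 216, 432, 864]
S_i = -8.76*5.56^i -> [-8.76, -48.71, -270.8, -1505.67, -8371.5]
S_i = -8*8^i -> [-8, -64, -512, -4096, -32768]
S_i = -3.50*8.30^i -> [-3.5, -29.05, -241.12, -2001.25, -16610.41]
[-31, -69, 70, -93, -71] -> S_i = Random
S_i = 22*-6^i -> [22, -132, 792, -4752, 28512]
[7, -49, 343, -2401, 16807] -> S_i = 7*-7^i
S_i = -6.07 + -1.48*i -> [-6.07, -7.55, -9.03, -10.51, -11.99]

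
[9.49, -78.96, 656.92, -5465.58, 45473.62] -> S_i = 9.49*(-8.32)^i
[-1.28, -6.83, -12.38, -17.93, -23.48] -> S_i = -1.28 + -5.55*i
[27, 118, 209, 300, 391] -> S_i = 27 + 91*i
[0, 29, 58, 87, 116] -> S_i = 0 + 29*i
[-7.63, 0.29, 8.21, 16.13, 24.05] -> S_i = -7.63 + 7.92*i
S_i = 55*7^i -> [55, 385, 2695, 18865, 132055]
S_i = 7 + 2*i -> [7, 9, 11, 13, 15]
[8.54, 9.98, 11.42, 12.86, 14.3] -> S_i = 8.54 + 1.44*i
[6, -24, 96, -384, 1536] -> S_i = 6*-4^i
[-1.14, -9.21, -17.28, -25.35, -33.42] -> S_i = -1.14 + -8.07*i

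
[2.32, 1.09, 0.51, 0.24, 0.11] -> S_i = 2.32*0.47^i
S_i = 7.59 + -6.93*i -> [7.59, 0.66, -6.27, -13.2, -20.13]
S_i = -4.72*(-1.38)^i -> [-4.72, 6.51, -8.99, 12.4, -17.12]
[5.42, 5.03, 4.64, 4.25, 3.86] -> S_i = 5.42 + -0.39*i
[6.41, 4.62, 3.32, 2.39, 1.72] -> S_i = 6.41*0.72^i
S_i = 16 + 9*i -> [16, 25, 34, 43, 52]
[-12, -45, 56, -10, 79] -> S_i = Random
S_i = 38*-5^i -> [38, -190, 950, -4750, 23750]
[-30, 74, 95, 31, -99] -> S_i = Random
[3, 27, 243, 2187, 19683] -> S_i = 3*9^i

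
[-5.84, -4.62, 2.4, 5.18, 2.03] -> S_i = Random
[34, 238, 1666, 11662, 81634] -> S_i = 34*7^i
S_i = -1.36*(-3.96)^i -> [-1.36, 5.39, -21.33, 84.45, -334.44]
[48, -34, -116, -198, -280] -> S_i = 48 + -82*i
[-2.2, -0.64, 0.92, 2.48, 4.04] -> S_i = -2.20 + 1.56*i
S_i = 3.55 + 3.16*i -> [3.55, 6.71, 9.87, 13.03, 16.19]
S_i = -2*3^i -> [-2, -6, -18, -54, -162]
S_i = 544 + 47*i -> [544, 591, 638, 685, 732]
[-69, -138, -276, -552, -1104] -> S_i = -69*2^i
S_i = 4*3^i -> [4, 12, 36, 108, 324]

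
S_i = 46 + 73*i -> [46, 119, 192, 265, 338]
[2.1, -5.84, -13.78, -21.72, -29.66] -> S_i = 2.10 + -7.94*i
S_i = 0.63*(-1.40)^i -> [0.63, -0.88, 1.23, -1.73, 2.42]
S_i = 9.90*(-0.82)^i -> [9.9, -8.12, 6.66, -5.46, 4.48]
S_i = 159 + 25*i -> [159, 184, 209, 234, 259]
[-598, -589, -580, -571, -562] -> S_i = -598 + 9*i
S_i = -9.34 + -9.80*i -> [-9.34, -19.14, -28.94, -38.74, -48.54]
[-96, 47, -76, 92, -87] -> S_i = Random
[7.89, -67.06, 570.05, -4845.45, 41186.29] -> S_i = 7.89*(-8.50)^i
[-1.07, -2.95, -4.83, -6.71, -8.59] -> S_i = -1.07 + -1.88*i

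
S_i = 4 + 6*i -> [4, 10, 16, 22, 28]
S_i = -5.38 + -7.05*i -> [-5.38, -12.43, -19.48, -26.53, -33.58]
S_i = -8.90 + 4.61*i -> [-8.9, -4.29, 0.32, 4.93, 9.54]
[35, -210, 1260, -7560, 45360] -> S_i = 35*-6^i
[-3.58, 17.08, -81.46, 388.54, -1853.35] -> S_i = -3.58*(-4.77)^i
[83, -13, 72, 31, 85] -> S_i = Random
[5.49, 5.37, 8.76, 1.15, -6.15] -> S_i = Random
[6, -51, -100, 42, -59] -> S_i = Random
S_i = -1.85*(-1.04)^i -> [-1.85, 1.92, -2.0, 2.08, -2.16]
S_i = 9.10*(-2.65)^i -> [9.1, -24.12, 63.9, -169.35, 448.77]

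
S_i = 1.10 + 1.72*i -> [1.1, 2.82, 4.54, 6.26, 7.98]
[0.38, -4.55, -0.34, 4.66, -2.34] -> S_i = Random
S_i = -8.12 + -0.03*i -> [-8.12, -8.15, -8.18, -8.21, -8.24]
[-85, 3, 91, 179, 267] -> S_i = -85 + 88*i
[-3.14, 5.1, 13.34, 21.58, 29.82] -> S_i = -3.14 + 8.24*i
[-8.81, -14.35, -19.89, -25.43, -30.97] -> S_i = -8.81 + -5.54*i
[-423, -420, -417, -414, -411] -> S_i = -423 + 3*i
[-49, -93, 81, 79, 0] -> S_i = Random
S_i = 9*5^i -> [9, 45, 225, 1125, 5625]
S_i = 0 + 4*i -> [0, 4, 8, 12, 16]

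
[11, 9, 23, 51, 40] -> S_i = Random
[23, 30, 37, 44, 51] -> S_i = 23 + 7*i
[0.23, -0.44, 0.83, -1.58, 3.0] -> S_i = 0.23*(-1.90)^i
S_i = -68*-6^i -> [-68, 408, -2448, 14688, -88128]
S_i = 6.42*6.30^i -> [6.42, 40.45, 254.81, 1605.3, 10113.4]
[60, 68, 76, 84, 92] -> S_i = 60 + 8*i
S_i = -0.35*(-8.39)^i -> [-0.35, 2.94, -24.64, 206.71, -1734.27]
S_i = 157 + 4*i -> [157, 161, 165, 169, 173]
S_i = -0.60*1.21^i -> [-0.6, -0.73, -0.88, -1.06, -1.29]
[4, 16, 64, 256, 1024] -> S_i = 4*4^i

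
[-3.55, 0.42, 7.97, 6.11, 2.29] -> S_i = Random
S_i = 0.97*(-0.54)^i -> [0.97, -0.52, 0.28, -0.15, 0.08]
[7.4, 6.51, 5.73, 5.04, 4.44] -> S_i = 7.40*0.88^i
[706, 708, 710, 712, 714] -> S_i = 706 + 2*i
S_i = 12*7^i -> [12, 84, 588, 4116, 28812]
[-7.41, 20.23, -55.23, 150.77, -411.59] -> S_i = -7.41*(-2.73)^i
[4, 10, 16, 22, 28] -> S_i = 4 + 6*i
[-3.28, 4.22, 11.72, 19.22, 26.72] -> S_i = -3.28 + 7.50*i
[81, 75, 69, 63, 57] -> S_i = 81 + -6*i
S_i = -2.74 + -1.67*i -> [-2.74, -4.41, -6.08, -7.75, -9.42]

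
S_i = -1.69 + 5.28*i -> [-1.69, 3.59, 8.87, 14.15, 19.43]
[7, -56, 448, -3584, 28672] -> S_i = 7*-8^i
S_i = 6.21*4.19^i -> [6.21, 26.02, 109.02, 456.81, 1914.03]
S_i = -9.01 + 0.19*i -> [-9.01, -8.82, -8.63, -8.44, -8.25]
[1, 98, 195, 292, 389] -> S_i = 1 + 97*i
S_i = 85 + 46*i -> [85, 131, 177, 223, 269]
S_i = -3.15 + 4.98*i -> [-3.15, 1.83, 6.81, 11.79, 16.77]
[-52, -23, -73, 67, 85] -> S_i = Random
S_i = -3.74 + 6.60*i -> [-3.74, 2.86, 9.46, 16.06, 22.66]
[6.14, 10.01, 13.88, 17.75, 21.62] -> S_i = 6.14 + 3.87*i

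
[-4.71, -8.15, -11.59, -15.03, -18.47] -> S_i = -4.71 + -3.44*i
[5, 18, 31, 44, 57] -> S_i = 5 + 13*i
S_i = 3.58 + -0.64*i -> [3.58, 2.94, 2.3, 1.66, 1.02]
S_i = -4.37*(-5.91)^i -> [-4.37, 25.83, -152.64, 902.08, -5331.28]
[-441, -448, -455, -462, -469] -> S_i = -441 + -7*i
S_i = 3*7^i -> [3, 21, 147, 1029, 7203]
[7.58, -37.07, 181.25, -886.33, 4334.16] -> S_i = 7.58*(-4.89)^i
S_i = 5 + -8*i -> [5, -3, -11, -19, -27]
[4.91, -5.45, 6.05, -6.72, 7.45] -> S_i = 4.91*(-1.11)^i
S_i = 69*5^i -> [69, 345, 1725, 8625, 43125]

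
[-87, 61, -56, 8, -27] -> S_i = Random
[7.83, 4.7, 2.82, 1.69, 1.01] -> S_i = 7.83*0.60^i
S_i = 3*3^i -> [3, 9, 27, 81, 243]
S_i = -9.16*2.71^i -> [-9.16, -24.82, -67.27, -182.31, -494.05]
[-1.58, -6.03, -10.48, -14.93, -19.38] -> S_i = -1.58 + -4.45*i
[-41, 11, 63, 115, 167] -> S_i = -41 + 52*i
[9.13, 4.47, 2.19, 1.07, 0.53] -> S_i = 9.13*0.49^i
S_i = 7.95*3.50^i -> [7.95, 27.82, 97.39, 340.86, 1193.0]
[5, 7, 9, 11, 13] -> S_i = 5 + 2*i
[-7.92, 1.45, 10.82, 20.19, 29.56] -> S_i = -7.92 + 9.37*i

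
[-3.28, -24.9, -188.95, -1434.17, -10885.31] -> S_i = -3.28*7.59^i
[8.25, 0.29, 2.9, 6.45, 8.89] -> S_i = Random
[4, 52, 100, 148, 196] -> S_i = 4 + 48*i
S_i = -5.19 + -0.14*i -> [-5.19, -5.33, -5.47, -5.61, -5.75]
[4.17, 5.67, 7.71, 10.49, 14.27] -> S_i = 4.17*1.36^i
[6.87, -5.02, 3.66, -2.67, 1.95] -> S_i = 6.87*(-0.73)^i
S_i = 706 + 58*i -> [706, 764, 822, 880, 938]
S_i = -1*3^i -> [-1, -3, -9, -27, -81]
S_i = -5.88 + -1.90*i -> [-5.88, -7.78, -9.68, -11.58, -13.48]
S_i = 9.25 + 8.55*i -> [9.25, 17.8, 26.35, 34.9, 43.45]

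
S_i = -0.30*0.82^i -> [-0.3, -0.25, -0.2, -0.17, -0.14]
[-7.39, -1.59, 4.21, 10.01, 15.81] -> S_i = -7.39 + 5.80*i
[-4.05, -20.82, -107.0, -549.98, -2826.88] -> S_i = -4.05*5.14^i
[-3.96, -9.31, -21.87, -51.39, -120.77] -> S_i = -3.96*2.35^i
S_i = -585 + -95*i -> [-585, -680, -775, -870, -965]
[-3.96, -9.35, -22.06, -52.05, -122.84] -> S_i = -3.96*2.36^i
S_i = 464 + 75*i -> [464, 539, 614, 689, 764]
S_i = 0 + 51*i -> [0, 51, 102, 153, 204]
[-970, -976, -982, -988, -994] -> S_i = -970 + -6*i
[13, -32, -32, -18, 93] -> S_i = Random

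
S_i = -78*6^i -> [-78, -468, -2808, -16848, -101088]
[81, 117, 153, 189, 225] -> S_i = 81 + 36*i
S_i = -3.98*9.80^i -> [-3.98, -39.0, -382.24, -3745.94, -36710.25]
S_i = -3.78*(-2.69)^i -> [-3.78, 10.17, -27.35, 73.58, -197.93]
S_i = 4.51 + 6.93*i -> [4.51, 11.44, 18.37, 25.3, 32.23]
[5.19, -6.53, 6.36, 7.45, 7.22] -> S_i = Random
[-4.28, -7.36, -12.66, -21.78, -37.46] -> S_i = -4.28*1.72^i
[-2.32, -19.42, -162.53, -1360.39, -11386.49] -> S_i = -2.32*8.37^i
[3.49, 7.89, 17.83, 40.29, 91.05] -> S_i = 3.49*2.26^i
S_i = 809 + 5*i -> [809, 814, 819, 824, 829]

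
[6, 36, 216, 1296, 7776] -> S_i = 6*6^i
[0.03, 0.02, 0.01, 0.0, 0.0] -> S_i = 0.03*0.53^i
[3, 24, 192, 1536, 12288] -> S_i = 3*8^i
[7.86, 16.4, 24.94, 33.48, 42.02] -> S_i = 7.86 + 8.54*i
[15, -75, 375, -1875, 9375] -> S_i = 15*-5^i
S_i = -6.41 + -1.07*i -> [-6.41, -7.48, -8.55, -9.62, -10.69]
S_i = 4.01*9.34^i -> [4.01, 37.45, 349.81, 3267.27, 30516.3]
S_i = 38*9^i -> [38, 342, 3078, 27702, 249318]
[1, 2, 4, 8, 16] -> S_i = 1*2^i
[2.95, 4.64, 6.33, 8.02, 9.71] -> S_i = 2.95 + 1.69*i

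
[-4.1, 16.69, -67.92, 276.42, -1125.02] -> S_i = -4.10*(-4.07)^i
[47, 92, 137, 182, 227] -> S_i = 47 + 45*i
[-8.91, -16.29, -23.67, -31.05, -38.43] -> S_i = -8.91 + -7.38*i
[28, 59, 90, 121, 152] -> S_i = 28 + 31*i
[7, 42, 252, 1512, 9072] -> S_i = 7*6^i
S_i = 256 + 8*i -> [256, 264, 272, 280, 288]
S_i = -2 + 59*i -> [-2, 57, 116, 175, 234]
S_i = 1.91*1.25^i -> [1.91, 2.39, 2.98, 3.73, 4.66]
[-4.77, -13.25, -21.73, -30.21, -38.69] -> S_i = -4.77 + -8.48*i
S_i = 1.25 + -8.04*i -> [1.25, -6.79, -14.83, -22.87, -30.91]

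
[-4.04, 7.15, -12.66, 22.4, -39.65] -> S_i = -4.04*(-1.77)^i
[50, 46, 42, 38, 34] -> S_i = 50 + -4*i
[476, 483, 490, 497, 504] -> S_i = 476 + 7*i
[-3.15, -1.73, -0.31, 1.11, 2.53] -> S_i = -3.15 + 1.42*i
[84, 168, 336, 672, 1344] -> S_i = 84*2^i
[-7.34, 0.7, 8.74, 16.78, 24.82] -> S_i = -7.34 + 8.04*i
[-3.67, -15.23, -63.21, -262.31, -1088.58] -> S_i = -3.67*4.15^i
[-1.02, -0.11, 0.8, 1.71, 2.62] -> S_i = -1.02 + 0.91*i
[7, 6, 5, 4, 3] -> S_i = 7 + -1*i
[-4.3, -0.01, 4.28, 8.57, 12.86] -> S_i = -4.30 + 4.29*i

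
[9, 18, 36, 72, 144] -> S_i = 9*2^i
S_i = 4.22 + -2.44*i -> [4.22, 1.78, -0.66, -3.1, -5.54]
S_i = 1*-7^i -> [1, -7, 49, -343, 2401]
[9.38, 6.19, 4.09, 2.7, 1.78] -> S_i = 9.38*0.66^i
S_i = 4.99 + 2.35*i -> [4.99, 7.34, 9.69, 12.04, 14.39]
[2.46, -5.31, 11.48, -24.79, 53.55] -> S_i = 2.46*(-2.16)^i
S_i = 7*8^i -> [7, 56, 448, 3584, 28672]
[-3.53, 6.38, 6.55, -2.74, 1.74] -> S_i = Random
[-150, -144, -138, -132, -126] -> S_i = -150 + 6*i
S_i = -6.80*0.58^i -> [-6.8, -3.94, -2.29, -1.33, -0.77]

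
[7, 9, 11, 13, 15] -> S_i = 7 + 2*i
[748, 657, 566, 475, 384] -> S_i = 748 + -91*i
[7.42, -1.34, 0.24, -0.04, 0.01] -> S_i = 7.42*(-0.18)^i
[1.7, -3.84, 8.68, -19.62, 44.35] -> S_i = 1.70*(-2.26)^i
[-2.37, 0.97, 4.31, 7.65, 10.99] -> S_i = -2.37 + 3.34*i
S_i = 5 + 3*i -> [5, 8, 11, 14, 17]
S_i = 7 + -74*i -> [7, -67, -141, -215, -289]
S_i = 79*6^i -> [79, 474, 2844, 17064, 102384]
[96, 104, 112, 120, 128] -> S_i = 96 + 8*i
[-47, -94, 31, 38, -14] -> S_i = Random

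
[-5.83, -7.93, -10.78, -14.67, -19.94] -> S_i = -5.83*1.36^i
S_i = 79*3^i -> [79, 237, 711, 2133, 6399]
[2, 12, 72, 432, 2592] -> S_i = 2*6^i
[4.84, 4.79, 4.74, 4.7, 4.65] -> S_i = 4.84*0.99^i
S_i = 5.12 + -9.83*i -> [5.12, -4.71, -14.54, -24.37, -34.2]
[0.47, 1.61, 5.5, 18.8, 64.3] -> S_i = 0.47*3.42^i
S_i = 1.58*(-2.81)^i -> [1.58, -4.44, 12.48, -35.06, 98.51]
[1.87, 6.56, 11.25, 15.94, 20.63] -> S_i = 1.87 + 4.69*i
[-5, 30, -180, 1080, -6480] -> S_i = -5*-6^i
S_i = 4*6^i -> [4, 24, 144, 864, 5184]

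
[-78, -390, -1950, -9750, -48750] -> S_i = -78*5^i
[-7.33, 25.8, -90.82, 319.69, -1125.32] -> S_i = -7.33*(-3.52)^i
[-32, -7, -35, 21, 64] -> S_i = Random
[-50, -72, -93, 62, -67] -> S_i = Random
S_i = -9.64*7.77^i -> [-9.64, -74.9, -581.99, -4522.1, -35136.71]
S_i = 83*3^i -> [83, 249, 747, 2241, 6723]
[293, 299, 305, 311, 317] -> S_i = 293 + 6*i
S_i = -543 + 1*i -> [-543, -542, -541, -540, -539]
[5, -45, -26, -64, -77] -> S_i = Random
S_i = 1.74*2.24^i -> [1.74, 3.9, 8.73, 19.56, 43.81]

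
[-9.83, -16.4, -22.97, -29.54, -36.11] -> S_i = -9.83 + -6.57*i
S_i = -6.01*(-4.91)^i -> [-6.01, 29.51, -144.89, 711.41, -3493.01]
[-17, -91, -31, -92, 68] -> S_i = Random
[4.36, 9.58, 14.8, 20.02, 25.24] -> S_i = 4.36 + 5.22*i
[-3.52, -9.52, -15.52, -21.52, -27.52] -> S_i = -3.52 + -6.00*i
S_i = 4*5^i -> [4, 20, 100, 500, 2500]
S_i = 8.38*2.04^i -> [8.38, 17.1, 34.87, 71.14, 145.13]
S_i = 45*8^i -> [45, 360, 2880, 23040, 184320]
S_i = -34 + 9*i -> [-34, -25, -16, -7, 2]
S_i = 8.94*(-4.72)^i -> [8.94, -42.2, 199.17, -940.08, 4437.16]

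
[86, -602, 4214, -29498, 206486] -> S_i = 86*-7^i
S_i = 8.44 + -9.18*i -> [8.44, -0.74, -9.92, -19.1, -28.28]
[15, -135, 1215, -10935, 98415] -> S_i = 15*-9^i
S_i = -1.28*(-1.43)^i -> [-1.28, 1.83, -2.62, 3.74, -5.35]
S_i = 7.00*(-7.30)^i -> [7.0, -51.1, 373.03, -2723.12, 19878.77]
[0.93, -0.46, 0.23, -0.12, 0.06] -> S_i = 0.93*(-0.50)^i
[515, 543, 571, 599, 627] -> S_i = 515 + 28*i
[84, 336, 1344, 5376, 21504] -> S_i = 84*4^i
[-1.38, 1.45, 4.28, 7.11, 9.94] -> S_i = -1.38 + 2.83*i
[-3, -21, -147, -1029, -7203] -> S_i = -3*7^i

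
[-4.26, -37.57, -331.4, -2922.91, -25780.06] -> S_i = -4.26*8.82^i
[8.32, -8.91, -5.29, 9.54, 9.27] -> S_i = Random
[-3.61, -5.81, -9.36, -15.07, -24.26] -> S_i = -3.61*1.61^i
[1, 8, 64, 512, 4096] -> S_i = 1*8^i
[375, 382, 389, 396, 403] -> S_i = 375 + 7*i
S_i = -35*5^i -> [-35, -175, -875, -4375, -21875]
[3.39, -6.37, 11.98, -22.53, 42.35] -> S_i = 3.39*(-1.88)^i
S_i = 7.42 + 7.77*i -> [7.42, 15.19, 22.96, 30.73, 38.5]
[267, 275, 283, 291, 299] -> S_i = 267 + 8*i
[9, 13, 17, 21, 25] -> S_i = 9 + 4*i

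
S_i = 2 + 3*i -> [2, 5, 8, 11, 14]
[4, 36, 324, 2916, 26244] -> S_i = 4*9^i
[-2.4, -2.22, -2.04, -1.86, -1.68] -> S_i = -2.40 + 0.18*i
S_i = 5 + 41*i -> [5, 46, 87, 128, 169]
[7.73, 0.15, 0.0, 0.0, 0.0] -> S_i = 7.73*0.02^i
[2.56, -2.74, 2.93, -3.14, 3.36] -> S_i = 2.56*(-1.07)^i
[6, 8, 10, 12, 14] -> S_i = 6 + 2*i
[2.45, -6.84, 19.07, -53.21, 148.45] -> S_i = 2.45*(-2.79)^i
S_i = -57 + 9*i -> [-57, -48, -39, -30, -21]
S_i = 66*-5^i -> [66, -330, 1650, -8250, 41250]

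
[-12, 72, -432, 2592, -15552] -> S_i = -12*-6^i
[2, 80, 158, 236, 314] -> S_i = 2 + 78*i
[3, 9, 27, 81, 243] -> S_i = 3*3^i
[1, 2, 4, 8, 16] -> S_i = 1*2^i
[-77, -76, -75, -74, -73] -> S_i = -77 + 1*i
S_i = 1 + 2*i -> [1, 3, 5, 7, 9]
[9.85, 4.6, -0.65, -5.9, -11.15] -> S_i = 9.85 + -5.25*i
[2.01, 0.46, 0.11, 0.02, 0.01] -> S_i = 2.01*0.23^i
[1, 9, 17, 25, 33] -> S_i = 1 + 8*i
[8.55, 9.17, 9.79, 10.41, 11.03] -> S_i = 8.55 + 0.62*i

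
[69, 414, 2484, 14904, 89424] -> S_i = 69*6^i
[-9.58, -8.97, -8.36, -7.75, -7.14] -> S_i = -9.58 + 0.61*i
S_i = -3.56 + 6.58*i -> [-3.56, 3.02, 9.6, 16.18, 22.76]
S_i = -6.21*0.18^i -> [-6.21, -1.12, -0.2, -0.04, -0.01]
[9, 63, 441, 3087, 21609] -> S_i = 9*7^i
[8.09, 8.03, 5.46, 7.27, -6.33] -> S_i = Random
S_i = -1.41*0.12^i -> [-1.41, -0.17, -0.02, -0.0, -0.0]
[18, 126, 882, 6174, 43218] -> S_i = 18*7^i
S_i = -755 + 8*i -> [-755, -747, -739, -731, -723]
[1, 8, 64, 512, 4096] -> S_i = 1*8^i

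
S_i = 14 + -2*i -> [14, 12, 10, 8, 6]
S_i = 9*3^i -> [9, 27, 81, 243, 729]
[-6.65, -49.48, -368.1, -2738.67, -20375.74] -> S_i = -6.65*7.44^i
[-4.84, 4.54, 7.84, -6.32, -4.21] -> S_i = Random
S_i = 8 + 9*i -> [8, 17, 26, 35, 44]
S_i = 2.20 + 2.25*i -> [2.2, 4.45, 6.7, 8.95, 11.2]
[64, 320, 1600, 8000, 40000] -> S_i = 64*5^i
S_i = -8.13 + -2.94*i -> [-8.13, -11.07, -14.01, -16.95, -19.89]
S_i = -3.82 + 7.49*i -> [-3.82, 3.67, 11.16, 18.65, 26.14]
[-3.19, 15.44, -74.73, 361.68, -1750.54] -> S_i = -3.19*(-4.84)^i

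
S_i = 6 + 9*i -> [6, 15, 24, 33, 42]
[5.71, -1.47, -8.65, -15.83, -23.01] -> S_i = 5.71 + -7.18*i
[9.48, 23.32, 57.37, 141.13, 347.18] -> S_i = 9.48*2.46^i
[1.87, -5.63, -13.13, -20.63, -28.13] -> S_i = 1.87 + -7.50*i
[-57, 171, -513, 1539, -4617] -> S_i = -57*-3^i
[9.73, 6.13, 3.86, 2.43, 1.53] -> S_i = 9.73*0.63^i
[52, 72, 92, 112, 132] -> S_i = 52 + 20*i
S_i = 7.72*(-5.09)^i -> [7.72, -39.29, 200.01, -1018.05, 5181.89]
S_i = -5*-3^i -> [-5, 15, -45, 135, -405]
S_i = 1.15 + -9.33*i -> [1.15, -8.18, -17.51, -26.84, -36.17]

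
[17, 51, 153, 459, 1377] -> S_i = 17*3^i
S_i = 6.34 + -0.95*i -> [6.34, 5.39, 4.44, 3.49, 2.54]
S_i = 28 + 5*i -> [28, 33, 38, 43, 48]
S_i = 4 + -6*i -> [4, -2, -8, -14, -20]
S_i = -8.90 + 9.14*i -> [-8.9, 0.24, 9.38, 18.52, 27.66]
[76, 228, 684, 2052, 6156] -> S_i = 76*3^i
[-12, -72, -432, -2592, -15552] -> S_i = -12*6^i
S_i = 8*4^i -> [8, 32, 128, 512, 2048]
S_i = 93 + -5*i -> [93, 88, 83, 78, 73]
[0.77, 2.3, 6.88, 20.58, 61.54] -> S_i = 0.77*2.99^i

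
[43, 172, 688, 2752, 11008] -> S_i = 43*4^i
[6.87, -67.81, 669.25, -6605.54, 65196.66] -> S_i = 6.87*(-9.87)^i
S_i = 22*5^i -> [22, 110, 550, 2750, 13750]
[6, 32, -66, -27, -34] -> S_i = Random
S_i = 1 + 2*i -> [1, 3, 5, 7, 9]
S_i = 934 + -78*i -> [934, 856, 778, 700, 622]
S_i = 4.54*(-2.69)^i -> [4.54, -12.21, 32.85, -88.37, 237.72]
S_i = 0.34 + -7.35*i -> [0.34, -7.01, -14.36, -21.71, -29.06]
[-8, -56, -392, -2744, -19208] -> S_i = -8*7^i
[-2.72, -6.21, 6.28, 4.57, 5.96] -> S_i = Random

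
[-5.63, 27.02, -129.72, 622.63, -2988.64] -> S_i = -5.63*(-4.80)^i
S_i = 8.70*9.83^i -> [8.7, 85.52, 840.67, 8263.8, 81233.16]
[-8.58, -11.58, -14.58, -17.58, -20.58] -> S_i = -8.58 + -3.00*i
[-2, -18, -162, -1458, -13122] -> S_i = -2*9^i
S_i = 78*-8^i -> [78, -624, 4992, -39936, 319488]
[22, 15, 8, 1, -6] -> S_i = 22 + -7*i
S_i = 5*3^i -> [5, 15, 45, 135, 405]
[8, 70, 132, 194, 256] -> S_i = 8 + 62*i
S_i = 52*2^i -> [52, 104, 208, 416, 832]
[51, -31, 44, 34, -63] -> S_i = Random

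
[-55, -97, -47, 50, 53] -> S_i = Random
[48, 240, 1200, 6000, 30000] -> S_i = 48*5^i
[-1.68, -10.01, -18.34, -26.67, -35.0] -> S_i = -1.68 + -8.33*i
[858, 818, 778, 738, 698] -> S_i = 858 + -40*i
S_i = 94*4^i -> [94, 376, 1504, 6016, 24064]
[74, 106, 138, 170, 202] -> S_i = 74 + 32*i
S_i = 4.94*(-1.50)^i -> [4.94, -7.41, 11.12, -16.67, 25.01]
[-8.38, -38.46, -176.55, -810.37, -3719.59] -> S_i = -8.38*4.59^i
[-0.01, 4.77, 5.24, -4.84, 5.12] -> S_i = Random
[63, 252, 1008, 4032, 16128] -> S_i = 63*4^i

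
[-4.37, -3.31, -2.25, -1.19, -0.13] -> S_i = -4.37 + 1.06*i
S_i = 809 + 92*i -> [809, 901, 993, 1085, 1177]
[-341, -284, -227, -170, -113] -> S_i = -341 + 57*i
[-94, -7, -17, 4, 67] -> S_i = Random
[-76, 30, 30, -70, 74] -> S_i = Random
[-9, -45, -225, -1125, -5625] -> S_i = -9*5^i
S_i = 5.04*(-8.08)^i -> [5.04, -40.72, 329.04, -2658.67, 21482.06]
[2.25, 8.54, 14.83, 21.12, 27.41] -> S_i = 2.25 + 6.29*i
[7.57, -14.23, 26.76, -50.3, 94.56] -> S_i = 7.57*(-1.88)^i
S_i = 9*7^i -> [9, 63, 441, 3087, 21609]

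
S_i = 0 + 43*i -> [0, 43, 86, 129, 172]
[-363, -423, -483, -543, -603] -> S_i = -363 + -60*i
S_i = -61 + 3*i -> [-61, -58, -55, -52, -49]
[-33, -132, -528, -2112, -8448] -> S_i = -33*4^i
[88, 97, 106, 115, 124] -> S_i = 88 + 9*i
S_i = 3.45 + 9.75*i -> [3.45, 13.2, 22.95, 32.7, 42.45]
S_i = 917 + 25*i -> [917, 942, 967, 992, 1017]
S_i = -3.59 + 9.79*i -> [-3.59, 6.2, 15.99, 25.78, 35.57]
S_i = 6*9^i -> [6, 54, 486, 4374, 39366]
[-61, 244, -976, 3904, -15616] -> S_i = -61*-4^i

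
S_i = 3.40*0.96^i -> [3.4, 3.26, 3.13, 3.01, 2.89]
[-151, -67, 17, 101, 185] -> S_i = -151 + 84*i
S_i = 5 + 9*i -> [5, 14, 23, 32, 41]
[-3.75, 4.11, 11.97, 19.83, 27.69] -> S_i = -3.75 + 7.86*i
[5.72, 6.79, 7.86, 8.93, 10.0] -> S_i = 5.72 + 1.07*i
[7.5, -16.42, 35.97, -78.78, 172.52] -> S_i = 7.50*(-2.19)^i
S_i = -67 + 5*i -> [-67, -62, -57, -52, -47]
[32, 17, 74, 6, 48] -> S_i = Random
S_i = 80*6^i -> [80, 480, 2880, 17280, 103680]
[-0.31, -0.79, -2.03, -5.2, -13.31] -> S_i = -0.31*2.56^i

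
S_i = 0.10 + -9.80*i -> [0.1, -9.7, -19.5, -29.3, -39.1]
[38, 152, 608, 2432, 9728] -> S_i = 38*4^i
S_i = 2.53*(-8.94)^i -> [2.53, -22.62, 202.21, -1807.73, 16161.09]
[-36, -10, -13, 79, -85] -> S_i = Random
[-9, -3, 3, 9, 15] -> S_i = -9 + 6*i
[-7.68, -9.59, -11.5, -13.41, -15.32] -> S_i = -7.68 + -1.91*i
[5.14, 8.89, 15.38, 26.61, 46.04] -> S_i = 5.14*1.73^i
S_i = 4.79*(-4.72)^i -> [4.79, -22.61, 106.71, -503.69, 2377.41]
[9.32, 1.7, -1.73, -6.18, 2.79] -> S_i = Random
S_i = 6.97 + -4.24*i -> [6.97, 2.73, -1.51, -5.75, -9.99]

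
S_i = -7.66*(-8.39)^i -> [-7.66, 64.27, -539.2, 4523.92, -37955.67]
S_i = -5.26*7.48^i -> [-5.26, -39.34, -294.3, -2201.36, -16466.15]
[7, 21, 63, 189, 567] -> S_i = 7*3^i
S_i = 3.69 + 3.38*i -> [3.69, 7.07, 10.45, 13.83, 17.21]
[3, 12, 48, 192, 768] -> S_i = 3*4^i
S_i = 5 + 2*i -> [5, 7, 9, 11, 13]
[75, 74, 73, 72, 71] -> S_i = 75 + -1*i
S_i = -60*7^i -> [-60, -420, -2940, -20580, -144060]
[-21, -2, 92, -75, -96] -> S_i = Random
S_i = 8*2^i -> [8, 16, 32, 64, 128]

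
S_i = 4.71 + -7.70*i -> [4.71, -2.99, -10.69, -18.39, -26.09]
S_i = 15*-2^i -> [15, -30, 60, -120, 240]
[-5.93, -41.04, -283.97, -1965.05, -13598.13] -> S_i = -5.93*6.92^i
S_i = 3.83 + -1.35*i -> [3.83, 2.48, 1.13, -0.22, -1.57]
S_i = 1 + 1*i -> [1, 2, 3, 4, 5]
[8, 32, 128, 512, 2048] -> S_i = 8*4^i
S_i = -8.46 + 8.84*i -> [-8.46, 0.38, 9.22, 18.06, 26.9]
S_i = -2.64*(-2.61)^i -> [-2.64, 6.89, -17.98, 46.94, -122.51]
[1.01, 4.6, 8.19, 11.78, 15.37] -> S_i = 1.01 + 3.59*i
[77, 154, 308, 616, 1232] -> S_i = 77*2^i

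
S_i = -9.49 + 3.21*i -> [-9.49, -6.28, -3.07, 0.14, 3.35]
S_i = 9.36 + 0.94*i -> [9.36, 10.3, 11.24, 12.18, 13.12]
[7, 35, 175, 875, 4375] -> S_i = 7*5^i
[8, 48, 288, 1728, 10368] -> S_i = 8*6^i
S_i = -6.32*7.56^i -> [-6.32, -47.78, -361.21, -2730.75, -20644.49]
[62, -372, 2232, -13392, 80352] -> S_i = 62*-6^i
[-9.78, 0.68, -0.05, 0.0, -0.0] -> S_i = -9.78*(-0.07)^i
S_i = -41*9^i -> [-41, -369, -3321, -29889, -269001]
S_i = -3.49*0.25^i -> [-3.49, -0.87, -0.22, -0.05, -0.01]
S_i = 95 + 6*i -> [95, 101, 107, 113, 119]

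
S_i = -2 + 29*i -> [-2, 27, 56, 85, 114]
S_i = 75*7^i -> [75, 525, 3675, 25725, 180075]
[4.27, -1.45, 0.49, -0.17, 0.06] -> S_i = 4.27*(-0.34)^i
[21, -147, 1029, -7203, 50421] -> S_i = 21*-7^i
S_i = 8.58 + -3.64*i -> [8.58, 4.94, 1.3, -2.34, -5.98]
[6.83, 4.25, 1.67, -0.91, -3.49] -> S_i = 6.83 + -2.58*i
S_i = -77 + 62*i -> [-77, -15, 47, 109, 171]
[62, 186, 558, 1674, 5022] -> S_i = 62*3^i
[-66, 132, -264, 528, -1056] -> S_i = -66*-2^i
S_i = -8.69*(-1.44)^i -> [-8.69, 12.51, -18.02, 25.95, -37.37]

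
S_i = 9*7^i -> [9, 63, 441, 3087, 21609]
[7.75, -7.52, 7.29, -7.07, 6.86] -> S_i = 7.75*(-0.97)^i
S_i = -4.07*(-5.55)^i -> [-4.07, 22.59, -125.37, 695.78, -3861.59]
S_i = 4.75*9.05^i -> [4.75, 42.99, 389.04, 3520.78, 31863.09]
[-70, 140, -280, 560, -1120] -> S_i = -70*-2^i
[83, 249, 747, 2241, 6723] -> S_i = 83*3^i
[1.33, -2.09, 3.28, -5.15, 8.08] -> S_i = 1.33*(-1.57)^i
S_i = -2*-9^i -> [-2, 18, -162, 1458, -13122]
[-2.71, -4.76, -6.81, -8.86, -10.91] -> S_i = -2.71 + -2.05*i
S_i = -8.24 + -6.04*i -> [-8.24, -14.28, -20.32, -26.36, -32.4]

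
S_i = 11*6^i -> [11, 66, 396, 2376, 14256]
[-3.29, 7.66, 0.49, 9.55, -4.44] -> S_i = Random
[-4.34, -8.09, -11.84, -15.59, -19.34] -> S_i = -4.34 + -3.75*i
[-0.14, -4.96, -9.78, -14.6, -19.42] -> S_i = -0.14 + -4.82*i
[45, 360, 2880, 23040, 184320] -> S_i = 45*8^i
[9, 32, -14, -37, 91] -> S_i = Random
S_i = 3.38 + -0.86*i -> [3.38, 2.52, 1.66, 0.8, -0.06]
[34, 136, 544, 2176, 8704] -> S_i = 34*4^i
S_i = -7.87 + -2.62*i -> [-7.87, -10.49, -13.11, -15.73, -18.35]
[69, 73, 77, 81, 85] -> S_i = 69 + 4*i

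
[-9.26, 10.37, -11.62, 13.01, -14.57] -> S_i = -9.26*(-1.12)^i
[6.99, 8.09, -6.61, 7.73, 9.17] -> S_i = Random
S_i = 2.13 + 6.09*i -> [2.13, 8.22, 14.31, 20.4, 26.49]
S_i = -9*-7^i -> [-9, 63, -441, 3087, -21609]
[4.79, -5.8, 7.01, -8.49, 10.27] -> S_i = 4.79*(-1.21)^i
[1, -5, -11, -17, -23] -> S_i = 1 + -6*i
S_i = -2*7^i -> [-2, -14, -98, -686, -4802]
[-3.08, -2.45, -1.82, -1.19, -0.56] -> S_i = -3.08 + 0.63*i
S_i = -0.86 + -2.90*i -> [-0.86, -3.76, -6.66, -9.56, -12.46]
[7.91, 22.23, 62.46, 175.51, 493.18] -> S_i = 7.91*2.81^i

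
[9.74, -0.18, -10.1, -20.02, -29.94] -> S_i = 9.74 + -9.92*i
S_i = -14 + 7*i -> [-14, -7, 0, 7, 14]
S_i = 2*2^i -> [2, 4, 8, 16, 32]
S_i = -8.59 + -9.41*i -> [-8.59, -18.0, -27.41, -36.82, -46.23]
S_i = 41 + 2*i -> [41, 43, 45, 47, 49]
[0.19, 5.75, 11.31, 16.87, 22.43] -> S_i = 0.19 + 5.56*i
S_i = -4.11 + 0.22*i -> [-4.11, -3.89, -3.67, -3.45, -3.23]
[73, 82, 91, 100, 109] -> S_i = 73 + 9*i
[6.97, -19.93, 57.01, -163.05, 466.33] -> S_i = 6.97*(-2.86)^i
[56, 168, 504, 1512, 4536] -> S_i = 56*3^i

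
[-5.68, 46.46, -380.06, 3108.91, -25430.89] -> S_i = -5.68*(-8.18)^i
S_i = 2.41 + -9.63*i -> [2.41, -7.22, -16.85, -26.48, -36.11]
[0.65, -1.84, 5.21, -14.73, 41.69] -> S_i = 0.65*(-2.83)^i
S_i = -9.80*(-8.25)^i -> [-9.8, 80.85, -667.01, 5502.85, -45398.54]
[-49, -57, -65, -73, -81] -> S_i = -49 + -8*i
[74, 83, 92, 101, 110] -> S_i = 74 + 9*i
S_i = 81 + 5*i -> [81, 86, 91, 96, 101]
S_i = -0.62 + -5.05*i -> [-0.62, -5.67, -10.72, -15.77, -20.82]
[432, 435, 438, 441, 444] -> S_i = 432 + 3*i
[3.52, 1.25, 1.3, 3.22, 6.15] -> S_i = Random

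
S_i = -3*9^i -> [-3, -27, -243, -2187, -19683]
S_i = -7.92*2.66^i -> [-7.92, -21.07, -56.04, -149.06, -396.51]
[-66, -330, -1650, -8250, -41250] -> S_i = -66*5^i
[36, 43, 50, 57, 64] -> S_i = 36 + 7*i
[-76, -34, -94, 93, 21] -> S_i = Random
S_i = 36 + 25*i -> [36, 61, 86, 111, 136]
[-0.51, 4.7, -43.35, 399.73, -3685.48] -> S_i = -0.51*(-9.22)^i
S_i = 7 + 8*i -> [7, 15, 23, 31, 39]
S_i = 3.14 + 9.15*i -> [3.14, 12.29, 21.44, 30.59, 39.74]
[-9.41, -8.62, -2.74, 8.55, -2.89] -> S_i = Random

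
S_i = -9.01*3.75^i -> [-9.01, -33.79, -126.7, -475.14, -1781.76]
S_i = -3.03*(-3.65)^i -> [-3.03, 11.06, -40.37, 147.34, -537.79]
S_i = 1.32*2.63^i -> [1.32, 3.47, 9.13, 24.01, 63.15]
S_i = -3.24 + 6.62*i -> [-3.24, 3.38, 10.0, 16.62, 23.24]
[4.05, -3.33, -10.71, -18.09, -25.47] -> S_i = 4.05 + -7.38*i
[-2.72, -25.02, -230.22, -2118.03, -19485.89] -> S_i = -2.72*9.20^i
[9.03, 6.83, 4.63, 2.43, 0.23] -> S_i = 9.03 + -2.20*i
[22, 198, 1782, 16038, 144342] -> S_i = 22*9^i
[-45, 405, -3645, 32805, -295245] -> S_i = -45*-9^i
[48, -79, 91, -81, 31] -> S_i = Random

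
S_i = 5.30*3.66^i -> [5.3, 19.4, 71.0, 259.85, 951.04]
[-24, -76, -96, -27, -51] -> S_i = Random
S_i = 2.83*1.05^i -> [2.83, 2.97, 3.12, 3.28, 3.44]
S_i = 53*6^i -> [53, 318, 1908, 11448, 68688]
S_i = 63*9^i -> [63, 567, 5103, 45927, 413343]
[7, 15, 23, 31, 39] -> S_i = 7 + 8*i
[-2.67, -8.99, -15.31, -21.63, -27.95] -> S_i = -2.67 + -6.32*i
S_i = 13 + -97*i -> [13, -84, -181, -278, -375]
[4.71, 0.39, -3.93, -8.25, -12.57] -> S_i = 4.71 + -4.32*i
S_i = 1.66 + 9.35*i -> [1.66, 11.01, 20.36, 29.71, 39.06]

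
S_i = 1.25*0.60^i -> [1.25, 0.75, 0.45, 0.27, 0.16]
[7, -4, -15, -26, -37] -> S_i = 7 + -11*i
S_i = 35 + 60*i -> [35, 95, 155, 215, 275]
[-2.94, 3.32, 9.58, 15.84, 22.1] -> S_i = -2.94 + 6.26*i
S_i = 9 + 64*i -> [9, 73, 137, 201, 265]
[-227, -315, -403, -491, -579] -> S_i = -227 + -88*i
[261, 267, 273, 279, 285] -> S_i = 261 + 6*i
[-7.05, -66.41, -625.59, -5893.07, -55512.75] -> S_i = -7.05*9.42^i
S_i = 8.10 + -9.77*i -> [8.1, -1.67, -11.44, -21.21, -30.98]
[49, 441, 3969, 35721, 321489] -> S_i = 49*9^i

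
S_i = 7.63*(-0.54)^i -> [7.63, -4.12, 2.22, -1.2, 0.65]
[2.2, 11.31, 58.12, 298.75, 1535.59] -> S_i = 2.20*5.14^i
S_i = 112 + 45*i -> [112, 157, 202, 247, 292]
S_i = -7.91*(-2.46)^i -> [-7.91, 19.46, -47.87, 117.76, -289.68]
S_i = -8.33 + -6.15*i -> [-8.33, -14.48, -20.63, -26.78, -32.93]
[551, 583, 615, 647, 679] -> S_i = 551 + 32*i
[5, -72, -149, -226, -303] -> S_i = 5 + -77*i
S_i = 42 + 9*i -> [42, 51, 60, 69, 78]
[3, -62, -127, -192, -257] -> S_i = 3 + -65*i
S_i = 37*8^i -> [37, 296, 2368, 18944, 151552]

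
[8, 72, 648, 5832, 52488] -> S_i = 8*9^i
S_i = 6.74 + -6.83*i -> [6.74, -0.09, -6.92, -13.75, -20.58]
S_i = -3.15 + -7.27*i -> [-3.15, -10.42, -17.69, -24.96, -32.23]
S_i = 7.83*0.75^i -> [7.83, 5.87, 4.4, 3.3, 2.48]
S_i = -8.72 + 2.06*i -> [-8.72, -6.66, -4.6, -2.54, -0.48]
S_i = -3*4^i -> [-3, -12, -48, -192, -768]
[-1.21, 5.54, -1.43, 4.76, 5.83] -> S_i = Random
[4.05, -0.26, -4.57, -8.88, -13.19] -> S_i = 4.05 + -4.31*i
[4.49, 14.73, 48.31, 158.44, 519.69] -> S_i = 4.49*3.28^i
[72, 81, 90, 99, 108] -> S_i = 72 + 9*i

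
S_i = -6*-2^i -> [-6, 12, -24, 48, -96]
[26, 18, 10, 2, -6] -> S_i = 26 + -8*i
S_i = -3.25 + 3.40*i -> [-3.25, 0.15, 3.55, 6.95, 10.35]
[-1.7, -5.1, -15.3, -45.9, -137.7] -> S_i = -1.70*3.00^i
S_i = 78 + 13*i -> [78, 91, 104, 117, 130]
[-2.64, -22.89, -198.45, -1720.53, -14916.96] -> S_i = -2.64*8.67^i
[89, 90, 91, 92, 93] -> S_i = 89 + 1*i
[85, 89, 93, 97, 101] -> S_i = 85 + 4*i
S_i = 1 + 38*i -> [1, 39, 77, 115, 153]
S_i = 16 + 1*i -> [16, 17, 18, 19, 20]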